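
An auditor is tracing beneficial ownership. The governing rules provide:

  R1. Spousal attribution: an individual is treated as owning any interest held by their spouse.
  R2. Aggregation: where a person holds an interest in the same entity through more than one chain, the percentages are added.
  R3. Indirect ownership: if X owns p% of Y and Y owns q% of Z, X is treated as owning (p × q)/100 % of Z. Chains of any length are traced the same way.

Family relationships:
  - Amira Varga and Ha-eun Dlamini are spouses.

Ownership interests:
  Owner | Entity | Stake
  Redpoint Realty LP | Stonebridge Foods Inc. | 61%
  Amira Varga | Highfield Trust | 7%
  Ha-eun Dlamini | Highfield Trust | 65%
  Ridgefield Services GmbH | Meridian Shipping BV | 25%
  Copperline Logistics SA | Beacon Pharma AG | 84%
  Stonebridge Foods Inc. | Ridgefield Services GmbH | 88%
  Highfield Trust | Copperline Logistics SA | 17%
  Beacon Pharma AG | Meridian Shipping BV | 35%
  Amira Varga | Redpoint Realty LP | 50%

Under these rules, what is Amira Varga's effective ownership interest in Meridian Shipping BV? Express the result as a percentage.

10.30856%

By spousal attribution (R1), Amira Varga is treated as also owning Ha-eun Dlamini's interest in Highfield Trust, giving 7% + 65% = 72%.
Chain via Highfield Trust → Copperline Logistics SA → Beacon Pharma AG (R3): 72% × 17% × 84% × 35% = 3.59856% of Meridian Shipping BV.
Chain via Redpoint Realty LP → Stonebridge Foods Inc. → Ridgefield Services GmbH (R3): 50% × 61% × 88% × 25% = 6.71% of Meridian Shipping BV.
Aggregating (R2): 3.59856% + 6.71% = 10.30856%.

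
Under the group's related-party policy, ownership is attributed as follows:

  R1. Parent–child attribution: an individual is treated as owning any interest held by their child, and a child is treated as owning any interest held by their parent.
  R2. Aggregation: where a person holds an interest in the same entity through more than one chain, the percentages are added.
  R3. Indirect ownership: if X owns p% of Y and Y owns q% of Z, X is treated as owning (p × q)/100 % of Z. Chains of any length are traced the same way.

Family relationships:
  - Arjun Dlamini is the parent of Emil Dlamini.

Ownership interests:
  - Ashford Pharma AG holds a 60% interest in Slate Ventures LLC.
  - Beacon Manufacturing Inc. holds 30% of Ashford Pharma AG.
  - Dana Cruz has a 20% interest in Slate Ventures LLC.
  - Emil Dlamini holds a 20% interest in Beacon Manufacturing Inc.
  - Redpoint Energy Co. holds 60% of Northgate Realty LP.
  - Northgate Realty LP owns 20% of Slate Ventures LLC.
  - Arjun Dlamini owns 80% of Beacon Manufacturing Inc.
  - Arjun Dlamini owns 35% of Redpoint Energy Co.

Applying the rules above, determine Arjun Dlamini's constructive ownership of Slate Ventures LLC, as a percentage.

By parent–child attribution (R1), Arjun Dlamini is treated as also owning Emil Dlamini's interest in Beacon Manufacturing Inc, giving 80% + 20% = 100%.
Chain via Beacon Manufacturing Inc. → Ashford Pharma AG (R3): 100% × 30% × 60% = 18% of Slate Ventures LLC.
Chain via Redpoint Energy Co. → Northgate Realty LP (R3): 35% × 60% × 20% = 4.2% of Slate Ventures LLC.
Aggregating (R2): 18% + 4.2% = 22.2%.

22.2%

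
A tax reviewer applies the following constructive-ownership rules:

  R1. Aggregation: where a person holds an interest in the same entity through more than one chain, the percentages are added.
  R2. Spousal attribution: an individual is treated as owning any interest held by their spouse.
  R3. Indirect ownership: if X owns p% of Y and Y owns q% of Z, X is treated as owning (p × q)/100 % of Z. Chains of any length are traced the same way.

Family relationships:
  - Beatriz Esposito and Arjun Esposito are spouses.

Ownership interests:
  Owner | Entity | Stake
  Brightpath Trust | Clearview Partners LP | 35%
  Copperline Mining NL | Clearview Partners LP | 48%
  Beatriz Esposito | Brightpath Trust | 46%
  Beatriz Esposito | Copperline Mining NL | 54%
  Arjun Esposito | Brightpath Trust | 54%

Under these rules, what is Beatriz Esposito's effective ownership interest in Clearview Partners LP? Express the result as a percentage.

60.92%

By spousal attribution (R2), Beatriz Esposito is treated as also owning Arjun Esposito's interest in Brightpath Trust, giving 46% + 54% = 100%.
Chain via Brightpath Trust (R3): 100% × 35% = 35% of Clearview Partners LP.
Chain via Copperline Mining NL (R3): 54% × 48% = 25.92% of Clearview Partners LP.
Aggregating (R1): 35% + 25.92% = 60.92%.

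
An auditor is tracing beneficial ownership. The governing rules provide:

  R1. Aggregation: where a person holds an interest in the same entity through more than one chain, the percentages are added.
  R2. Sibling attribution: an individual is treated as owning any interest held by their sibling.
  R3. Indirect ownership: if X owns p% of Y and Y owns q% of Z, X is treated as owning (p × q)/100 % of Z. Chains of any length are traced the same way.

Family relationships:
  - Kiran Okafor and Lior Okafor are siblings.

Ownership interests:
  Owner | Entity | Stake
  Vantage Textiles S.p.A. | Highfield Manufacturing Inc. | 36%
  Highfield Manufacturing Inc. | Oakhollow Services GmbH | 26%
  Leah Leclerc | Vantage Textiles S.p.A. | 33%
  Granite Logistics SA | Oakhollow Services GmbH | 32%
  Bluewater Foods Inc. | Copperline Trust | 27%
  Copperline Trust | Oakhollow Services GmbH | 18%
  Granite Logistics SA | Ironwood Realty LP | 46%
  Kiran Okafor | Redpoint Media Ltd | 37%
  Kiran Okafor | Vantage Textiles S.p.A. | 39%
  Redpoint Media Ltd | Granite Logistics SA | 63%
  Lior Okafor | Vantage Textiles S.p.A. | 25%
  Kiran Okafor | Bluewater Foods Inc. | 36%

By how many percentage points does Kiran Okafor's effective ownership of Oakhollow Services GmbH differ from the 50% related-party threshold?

34.8008

By sibling attribution (R2), Kiran Okafor is treated as also owning Lior Okafor's interest in Vantage Textiles S.p.A, giving 39% + 25% = 64%.
Chain via Vantage Textiles S.p.A. → Highfield Manufacturing Inc. (R3): 64% × 36% × 26% = 5.9904% of Oakhollow Services GmbH.
Chain via Bluewater Foods Inc. → Copperline Trust (R3): 36% × 27% × 18% = 1.7496% of Oakhollow Services GmbH.
Chain via Redpoint Media Ltd → Granite Logistics SA (R3): 37% × 63% × 32% = 7.4592% of Oakhollow Services GmbH.
Aggregating (R1): 5.9904% + 1.7496% + 7.4592% = 15.1992%.
15.1992% falls short of the 50% threshold by 34.8008 percentage points.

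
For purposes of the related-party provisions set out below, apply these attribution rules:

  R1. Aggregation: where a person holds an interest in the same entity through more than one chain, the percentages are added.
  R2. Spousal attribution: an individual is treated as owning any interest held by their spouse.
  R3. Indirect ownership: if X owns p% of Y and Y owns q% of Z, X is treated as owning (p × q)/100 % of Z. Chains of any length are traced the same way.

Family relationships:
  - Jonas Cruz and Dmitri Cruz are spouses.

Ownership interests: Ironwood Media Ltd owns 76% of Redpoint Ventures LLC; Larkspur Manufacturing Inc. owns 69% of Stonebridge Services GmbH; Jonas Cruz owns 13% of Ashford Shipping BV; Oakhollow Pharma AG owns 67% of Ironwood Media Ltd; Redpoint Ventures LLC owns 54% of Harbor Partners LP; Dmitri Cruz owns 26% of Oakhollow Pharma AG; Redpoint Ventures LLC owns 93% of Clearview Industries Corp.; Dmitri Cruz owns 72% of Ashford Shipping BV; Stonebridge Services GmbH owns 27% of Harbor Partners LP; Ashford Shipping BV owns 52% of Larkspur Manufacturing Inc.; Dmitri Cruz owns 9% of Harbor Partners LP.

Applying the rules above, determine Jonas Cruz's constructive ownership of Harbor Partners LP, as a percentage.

By spousal attribution (R2), Jonas Cruz is treated as also owning Dmitri Cruz's interest in Ashford Shipping BV, giving 13% + 72% = 85%.
By spousal attribution (R2), Jonas Cruz is treated as owning Dmitri Cruz's 26% interest in Oakhollow Pharma AG.
By spousal attribution (R2), Jonas Cruz is treated as owning Dmitri Cruz's 9% interest in Harbor Partners LP.
Chain via Ashford Shipping BV → Larkspur Manufacturing Inc. → Stonebridge Services GmbH (R3): 85% × 52% × 69% × 27% = 8.23446% of Harbor Partners LP.
Chain via Oakhollow Pharma AG → Ironwood Media Ltd → Redpoint Ventures LLC (R3): 26% × 67% × 76% × 54% = 7.149168% of Harbor Partners LP.
Direct interest in Harbor Partners LP: 9%.
Aggregating (R1): 8.23446% + 7.149168% + 9% = 24.383628%.

24.383628%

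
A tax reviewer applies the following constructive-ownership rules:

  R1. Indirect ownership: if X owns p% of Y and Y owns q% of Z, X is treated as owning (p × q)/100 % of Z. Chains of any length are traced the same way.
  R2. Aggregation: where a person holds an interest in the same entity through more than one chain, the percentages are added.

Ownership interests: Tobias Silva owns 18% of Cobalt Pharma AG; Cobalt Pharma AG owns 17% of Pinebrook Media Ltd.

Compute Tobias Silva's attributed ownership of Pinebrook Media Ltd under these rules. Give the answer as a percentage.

Chain via Cobalt Pharma AG (R1): 18% × 17% = 3.06% of Pinebrook Media Ltd.

3.06%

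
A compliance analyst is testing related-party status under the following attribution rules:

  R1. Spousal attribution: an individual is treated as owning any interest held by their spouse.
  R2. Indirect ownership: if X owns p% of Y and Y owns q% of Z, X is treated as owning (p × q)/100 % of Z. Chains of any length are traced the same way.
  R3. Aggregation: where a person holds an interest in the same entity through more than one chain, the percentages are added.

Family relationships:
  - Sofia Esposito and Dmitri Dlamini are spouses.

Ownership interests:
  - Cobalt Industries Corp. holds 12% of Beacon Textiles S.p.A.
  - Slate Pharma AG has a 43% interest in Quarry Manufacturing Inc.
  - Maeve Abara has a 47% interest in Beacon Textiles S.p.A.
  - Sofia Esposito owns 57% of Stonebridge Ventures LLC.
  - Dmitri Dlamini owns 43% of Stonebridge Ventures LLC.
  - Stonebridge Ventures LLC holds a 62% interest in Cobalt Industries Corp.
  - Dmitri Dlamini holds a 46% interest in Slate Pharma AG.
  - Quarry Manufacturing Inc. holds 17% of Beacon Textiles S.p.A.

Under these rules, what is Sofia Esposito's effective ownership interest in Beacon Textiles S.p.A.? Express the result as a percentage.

10.8026%

By spousal attribution (R1), Sofia Esposito is treated as also owning Dmitri Dlamini's interest in Stonebridge Ventures LLC, giving 57% + 43% = 100%.
By spousal attribution (R1), Sofia Esposito is treated as owning Dmitri Dlamini's 46% interest in Slate Pharma AG.
Chain via Stonebridge Ventures LLC → Cobalt Industries Corp. (R2): 100% × 62% × 12% = 7.44% of Beacon Textiles S.p.A.
Chain via Slate Pharma AG → Quarry Manufacturing Inc. (R2): 46% × 43% × 17% = 3.3626% of Beacon Textiles S.p.A.
Aggregating (R3): 7.44% + 3.3626% = 10.8026%.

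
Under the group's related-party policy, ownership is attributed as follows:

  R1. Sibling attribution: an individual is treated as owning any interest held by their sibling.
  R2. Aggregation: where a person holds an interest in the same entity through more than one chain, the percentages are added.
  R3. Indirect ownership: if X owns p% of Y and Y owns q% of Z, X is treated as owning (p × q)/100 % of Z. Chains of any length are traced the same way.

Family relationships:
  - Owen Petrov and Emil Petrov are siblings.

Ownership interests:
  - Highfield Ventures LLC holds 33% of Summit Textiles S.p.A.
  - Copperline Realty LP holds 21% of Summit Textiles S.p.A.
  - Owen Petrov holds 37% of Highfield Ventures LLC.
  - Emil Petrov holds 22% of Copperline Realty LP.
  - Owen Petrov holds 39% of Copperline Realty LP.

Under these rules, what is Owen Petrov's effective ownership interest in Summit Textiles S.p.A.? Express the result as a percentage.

By sibling attribution (R1), Owen Petrov is treated as also owning Emil Petrov's interest in Copperline Realty LP, giving 39% + 22% = 61%.
Chain via Highfield Ventures LLC (R3): 37% × 33% = 12.21% of Summit Textiles S.p.A.
Chain via Copperline Realty LP (R3): 61% × 21% = 12.81% of Summit Textiles S.p.A.
Aggregating (R2): 12.21% + 12.81% = 25.02%.

25.02%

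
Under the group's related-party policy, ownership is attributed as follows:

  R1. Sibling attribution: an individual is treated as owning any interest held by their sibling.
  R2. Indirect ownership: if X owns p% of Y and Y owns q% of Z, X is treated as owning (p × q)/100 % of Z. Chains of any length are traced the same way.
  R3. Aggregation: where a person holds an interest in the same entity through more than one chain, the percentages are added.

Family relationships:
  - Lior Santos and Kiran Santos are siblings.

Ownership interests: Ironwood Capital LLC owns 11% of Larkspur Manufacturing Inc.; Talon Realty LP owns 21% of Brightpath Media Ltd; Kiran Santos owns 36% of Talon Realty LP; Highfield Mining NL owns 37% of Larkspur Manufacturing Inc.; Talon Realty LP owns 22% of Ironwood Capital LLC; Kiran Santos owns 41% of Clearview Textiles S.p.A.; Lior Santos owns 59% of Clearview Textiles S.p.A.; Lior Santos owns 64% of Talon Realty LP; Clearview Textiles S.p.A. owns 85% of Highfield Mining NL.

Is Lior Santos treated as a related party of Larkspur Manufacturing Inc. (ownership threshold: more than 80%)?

No

By sibling attribution (R1), Lior Santos is treated as also owning Kiran Santos's interest in Talon Realty LP, giving 64% + 36% = 100%.
By sibling attribution (R1), Lior Santos is treated as also owning Kiran Santos's interest in Clearview Textiles S.p.A, giving 59% + 41% = 100%.
Chain via Talon Realty LP → Ironwood Capital LLC (R2): 100% × 22% × 11% = 2.42% of Larkspur Manufacturing Inc.
Chain via Clearview Textiles S.p.A. → Highfield Mining NL (R2): 100% × 85% × 37% = 31.45% of Larkspur Manufacturing Inc.
Aggregating (R3): 2.42% + 31.45% = 33.87%.
33.87% does not exceed the 80% threshold, so Lior is not a related party to Larkspur Manufacturing Inc.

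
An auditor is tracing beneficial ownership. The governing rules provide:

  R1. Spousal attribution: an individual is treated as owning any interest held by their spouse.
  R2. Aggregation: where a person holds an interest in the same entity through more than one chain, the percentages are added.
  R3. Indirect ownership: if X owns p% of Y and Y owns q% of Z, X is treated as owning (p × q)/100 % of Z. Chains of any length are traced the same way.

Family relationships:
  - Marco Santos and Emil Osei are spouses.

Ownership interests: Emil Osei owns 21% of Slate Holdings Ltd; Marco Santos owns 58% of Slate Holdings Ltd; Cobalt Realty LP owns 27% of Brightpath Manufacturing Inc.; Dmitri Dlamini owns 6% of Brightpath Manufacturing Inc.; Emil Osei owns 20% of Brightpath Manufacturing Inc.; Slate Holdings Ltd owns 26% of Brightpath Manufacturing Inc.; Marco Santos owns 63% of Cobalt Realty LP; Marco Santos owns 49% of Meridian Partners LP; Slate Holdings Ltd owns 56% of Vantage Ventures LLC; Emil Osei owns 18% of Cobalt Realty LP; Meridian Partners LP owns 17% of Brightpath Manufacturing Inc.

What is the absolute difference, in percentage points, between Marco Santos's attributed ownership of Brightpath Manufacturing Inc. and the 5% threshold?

65.74

By spousal attribution (R1), Marco Santos is treated as also owning Emil Osei's interest in Cobalt Realty LP, giving 63% + 18% = 81%.
By spousal attribution (R1), Marco Santos is treated as also owning Emil Osei's interest in Slate Holdings Ltd, giving 58% + 21% = 79%.
By spousal attribution (R1), Marco Santos is treated as owning Emil Osei's 20% interest in Brightpath Manufacturing Inc.
Chain via Cobalt Realty LP (R3): 81% × 27% = 21.87% of Brightpath Manufacturing Inc.
Chain via Slate Holdings Ltd (R3): 79% × 26% = 20.54% of Brightpath Manufacturing Inc.
Chain via Meridian Partners LP (R3): 49% × 17% = 8.33% of Brightpath Manufacturing Inc.
Direct interest in Brightpath Manufacturing Inc: 20%.
Aggregating (R2): 21.87% + 20.54% + 8.33% + 20% = 70.74%.
70.74% exceeds the 5% threshold by 65.74 percentage points.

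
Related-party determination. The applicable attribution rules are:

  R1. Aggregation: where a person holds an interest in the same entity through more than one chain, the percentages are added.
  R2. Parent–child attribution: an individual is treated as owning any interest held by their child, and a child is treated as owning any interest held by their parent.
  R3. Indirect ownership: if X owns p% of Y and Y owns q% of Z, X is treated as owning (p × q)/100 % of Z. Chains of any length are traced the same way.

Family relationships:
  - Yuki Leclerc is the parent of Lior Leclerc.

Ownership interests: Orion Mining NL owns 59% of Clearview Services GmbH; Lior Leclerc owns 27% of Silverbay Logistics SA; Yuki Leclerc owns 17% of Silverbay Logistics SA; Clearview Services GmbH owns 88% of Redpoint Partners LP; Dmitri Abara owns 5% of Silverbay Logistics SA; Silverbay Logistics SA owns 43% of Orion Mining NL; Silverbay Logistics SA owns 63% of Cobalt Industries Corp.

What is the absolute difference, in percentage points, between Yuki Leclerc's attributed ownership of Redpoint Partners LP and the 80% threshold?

70.176736

By parent–child attribution (R2), Yuki Leclerc is treated as also owning Lior Leclerc's interest in Silverbay Logistics SA, giving 17% + 27% = 44%.
Chain via Silverbay Logistics SA → Orion Mining NL → Clearview Services GmbH (R3): 44% × 43% × 59% × 88% = 9.823264% of Redpoint Partners LP.
9.823264% falls short of the 80% threshold by 70.176736 percentage points.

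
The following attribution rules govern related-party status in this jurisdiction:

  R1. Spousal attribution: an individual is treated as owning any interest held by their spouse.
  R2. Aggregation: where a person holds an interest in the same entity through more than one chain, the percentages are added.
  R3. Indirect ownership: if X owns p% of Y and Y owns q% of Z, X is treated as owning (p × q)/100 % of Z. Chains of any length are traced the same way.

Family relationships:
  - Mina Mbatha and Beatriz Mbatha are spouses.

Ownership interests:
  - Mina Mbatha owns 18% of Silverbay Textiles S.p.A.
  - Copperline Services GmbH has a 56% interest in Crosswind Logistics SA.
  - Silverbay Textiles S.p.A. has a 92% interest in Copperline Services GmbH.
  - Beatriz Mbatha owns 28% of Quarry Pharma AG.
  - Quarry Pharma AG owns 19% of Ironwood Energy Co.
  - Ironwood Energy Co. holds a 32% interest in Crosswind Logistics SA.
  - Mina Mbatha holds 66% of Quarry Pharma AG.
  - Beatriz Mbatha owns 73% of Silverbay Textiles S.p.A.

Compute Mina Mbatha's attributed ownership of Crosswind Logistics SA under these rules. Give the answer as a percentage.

By spousal attribution (R1), Mina Mbatha is treated as also owning Beatriz Mbatha's interest in Quarry Pharma AG, giving 66% + 28% = 94%.
By spousal attribution (R1), Mina Mbatha is treated as also owning Beatriz Mbatha's interest in Silverbay Textiles S.p.A, giving 18% + 73% = 91%.
Chain via Quarry Pharma AG → Ironwood Energy Co. (R3): 94% × 19% × 32% = 5.7152% of Crosswind Logistics SA.
Chain via Silverbay Textiles S.p.A. → Copperline Services GmbH (R3): 91% × 92% × 56% = 46.8832% of Crosswind Logistics SA.
Aggregating (R2): 5.7152% + 46.8832% = 52.5984%.

52.5984%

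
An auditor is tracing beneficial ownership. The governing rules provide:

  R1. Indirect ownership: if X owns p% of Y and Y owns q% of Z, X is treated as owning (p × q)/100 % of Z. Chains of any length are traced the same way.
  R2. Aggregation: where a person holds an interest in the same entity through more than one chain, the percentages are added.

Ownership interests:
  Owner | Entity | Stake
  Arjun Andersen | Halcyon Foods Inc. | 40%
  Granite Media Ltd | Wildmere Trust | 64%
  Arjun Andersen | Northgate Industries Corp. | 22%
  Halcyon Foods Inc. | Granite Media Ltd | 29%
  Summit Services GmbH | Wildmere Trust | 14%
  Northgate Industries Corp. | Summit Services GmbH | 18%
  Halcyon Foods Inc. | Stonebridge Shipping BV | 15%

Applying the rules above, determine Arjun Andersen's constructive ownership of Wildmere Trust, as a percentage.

Chain via Halcyon Foods Inc. → Granite Media Ltd (R1): 40% × 29% × 64% = 7.424% of Wildmere Trust.
Chain via Northgate Industries Corp. → Summit Services GmbH (R1): 22% × 18% × 14% = 0.5544% of Wildmere Trust.
Aggregating (R2): 7.424% + 0.5544% = 7.9784%.

7.9784%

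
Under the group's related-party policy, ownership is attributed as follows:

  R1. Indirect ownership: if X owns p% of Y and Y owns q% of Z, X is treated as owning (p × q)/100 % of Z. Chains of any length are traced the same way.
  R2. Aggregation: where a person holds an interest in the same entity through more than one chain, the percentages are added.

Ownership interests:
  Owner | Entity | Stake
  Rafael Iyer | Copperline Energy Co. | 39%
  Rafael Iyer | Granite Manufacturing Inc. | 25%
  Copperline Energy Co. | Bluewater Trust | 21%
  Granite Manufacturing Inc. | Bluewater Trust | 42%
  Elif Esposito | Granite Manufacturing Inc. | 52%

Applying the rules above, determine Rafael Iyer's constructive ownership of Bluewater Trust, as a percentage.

18.69%

Chain via Granite Manufacturing Inc. (R1): 25% × 42% = 10.5% of Bluewater Trust.
Chain via Copperline Energy Co. (R1): 39% × 21% = 8.19% of Bluewater Trust.
Aggregating (R2): 10.5% + 8.19% = 18.69%.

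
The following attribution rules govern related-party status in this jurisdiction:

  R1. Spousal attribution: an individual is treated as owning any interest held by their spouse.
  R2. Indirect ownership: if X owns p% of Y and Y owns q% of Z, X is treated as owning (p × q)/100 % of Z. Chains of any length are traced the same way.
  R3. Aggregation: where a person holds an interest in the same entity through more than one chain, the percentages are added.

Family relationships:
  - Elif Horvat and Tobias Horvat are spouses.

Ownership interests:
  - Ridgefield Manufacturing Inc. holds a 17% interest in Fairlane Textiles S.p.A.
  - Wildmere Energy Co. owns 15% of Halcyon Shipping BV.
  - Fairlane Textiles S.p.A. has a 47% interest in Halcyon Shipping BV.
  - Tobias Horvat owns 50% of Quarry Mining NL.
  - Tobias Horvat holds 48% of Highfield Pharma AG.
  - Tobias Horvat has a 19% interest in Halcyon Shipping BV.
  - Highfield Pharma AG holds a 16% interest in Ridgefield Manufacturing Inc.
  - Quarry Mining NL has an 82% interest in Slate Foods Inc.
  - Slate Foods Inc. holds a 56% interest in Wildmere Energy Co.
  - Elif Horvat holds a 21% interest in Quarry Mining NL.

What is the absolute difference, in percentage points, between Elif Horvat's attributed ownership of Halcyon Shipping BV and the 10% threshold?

By spousal attribution (R1), Elif Horvat is treated as also owning Tobias Horvat's interest in Quarry Mining NL, giving 21% + 50% = 71%.
By spousal attribution (R1), Elif Horvat is treated as owning Tobias Horvat's 48% interest in Highfield Pharma AG.
By spousal attribution (R1), Elif Horvat is treated as owning Tobias Horvat's 19% interest in Halcyon Shipping BV.
Chain via Quarry Mining NL → Slate Foods Inc. → Wildmere Energy Co. (R2): 71% × 82% × 56% × 15% = 4.89048% of Halcyon Shipping BV.
Chain via Highfield Pharma AG → Ridgefield Manufacturing Inc. → Fairlane Textiles S.p.A. (R2): 48% × 16% × 17% × 47% = 0.613632% of Halcyon Shipping BV.
Direct interest in Halcyon Shipping BV: 19%.
Aggregating (R3): 4.89048% + 0.613632% + 19% = 24.504112%.
24.504112% exceeds the 10% threshold by 14.504112 percentage points.

14.504112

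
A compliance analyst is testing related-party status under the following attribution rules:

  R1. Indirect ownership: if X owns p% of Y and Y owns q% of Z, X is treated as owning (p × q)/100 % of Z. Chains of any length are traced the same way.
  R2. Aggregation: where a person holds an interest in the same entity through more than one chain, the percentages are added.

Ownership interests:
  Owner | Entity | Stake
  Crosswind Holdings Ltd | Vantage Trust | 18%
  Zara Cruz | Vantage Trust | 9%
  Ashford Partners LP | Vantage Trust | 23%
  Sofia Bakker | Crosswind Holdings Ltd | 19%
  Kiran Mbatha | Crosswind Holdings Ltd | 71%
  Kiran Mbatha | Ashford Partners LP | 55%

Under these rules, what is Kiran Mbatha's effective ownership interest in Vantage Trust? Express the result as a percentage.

Chain via Ashford Partners LP (R1): 55% × 23% = 12.65% of Vantage Trust.
Chain via Crosswind Holdings Ltd (R1): 71% × 18% = 12.78% of Vantage Trust.
Aggregating (R2): 12.65% + 12.78% = 25.43%.

25.43%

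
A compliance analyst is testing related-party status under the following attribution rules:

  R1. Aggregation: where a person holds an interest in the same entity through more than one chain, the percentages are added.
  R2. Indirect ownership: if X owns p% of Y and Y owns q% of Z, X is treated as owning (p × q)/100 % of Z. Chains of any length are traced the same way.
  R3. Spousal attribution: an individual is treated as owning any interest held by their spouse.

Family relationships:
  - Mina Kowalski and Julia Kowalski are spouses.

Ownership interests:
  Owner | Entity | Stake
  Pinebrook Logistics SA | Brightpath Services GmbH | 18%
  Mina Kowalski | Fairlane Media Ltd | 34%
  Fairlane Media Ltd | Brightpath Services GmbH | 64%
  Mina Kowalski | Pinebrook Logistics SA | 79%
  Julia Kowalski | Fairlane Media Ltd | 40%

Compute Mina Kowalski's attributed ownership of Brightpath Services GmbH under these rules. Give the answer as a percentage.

By spousal attribution (R3), Mina Kowalski is treated as also owning Julia Kowalski's interest in Fairlane Media Ltd, giving 34% + 40% = 74%.
Chain via Pinebrook Logistics SA (R2): 79% × 18% = 14.22% of Brightpath Services GmbH.
Chain via Fairlane Media Ltd (R2): 74% × 64% = 47.36% of Brightpath Services GmbH.
Aggregating (R1): 14.22% + 47.36% = 61.58%.

61.58%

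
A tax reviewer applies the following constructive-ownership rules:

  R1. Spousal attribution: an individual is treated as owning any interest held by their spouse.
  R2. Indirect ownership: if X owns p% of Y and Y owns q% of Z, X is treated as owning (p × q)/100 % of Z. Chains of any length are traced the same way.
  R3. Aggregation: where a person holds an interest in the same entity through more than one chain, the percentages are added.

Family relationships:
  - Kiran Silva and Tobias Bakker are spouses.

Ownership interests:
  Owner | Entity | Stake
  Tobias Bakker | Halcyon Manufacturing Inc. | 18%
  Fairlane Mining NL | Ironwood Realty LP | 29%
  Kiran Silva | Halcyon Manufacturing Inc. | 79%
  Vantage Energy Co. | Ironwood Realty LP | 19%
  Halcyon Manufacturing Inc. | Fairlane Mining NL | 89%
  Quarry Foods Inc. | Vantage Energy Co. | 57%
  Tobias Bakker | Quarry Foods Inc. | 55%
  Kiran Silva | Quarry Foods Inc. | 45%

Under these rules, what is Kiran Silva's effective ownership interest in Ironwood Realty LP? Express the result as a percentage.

By spousal attribution (R1), Kiran Silva is treated as also owning Tobias Bakker's interest in Quarry Foods Inc, giving 45% + 55% = 100%.
By spousal attribution (R1), Kiran Silva is treated as also owning Tobias Bakker's interest in Halcyon Manufacturing Inc, giving 79% + 18% = 97%.
Chain via Quarry Foods Inc. → Vantage Energy Co. (R2): 100% × 57% × 19% = 10.83% of Ironwood Realty LP.
Chain via Halcyon Manufacturing Inc. → Fairlane Mining NL (R2): 97% × 89% × 29% = 25.0357% of Ironwood Realty LP.
Aggregating (R3): 10.83% + 25.0357% = 35.8657%.

35.8657%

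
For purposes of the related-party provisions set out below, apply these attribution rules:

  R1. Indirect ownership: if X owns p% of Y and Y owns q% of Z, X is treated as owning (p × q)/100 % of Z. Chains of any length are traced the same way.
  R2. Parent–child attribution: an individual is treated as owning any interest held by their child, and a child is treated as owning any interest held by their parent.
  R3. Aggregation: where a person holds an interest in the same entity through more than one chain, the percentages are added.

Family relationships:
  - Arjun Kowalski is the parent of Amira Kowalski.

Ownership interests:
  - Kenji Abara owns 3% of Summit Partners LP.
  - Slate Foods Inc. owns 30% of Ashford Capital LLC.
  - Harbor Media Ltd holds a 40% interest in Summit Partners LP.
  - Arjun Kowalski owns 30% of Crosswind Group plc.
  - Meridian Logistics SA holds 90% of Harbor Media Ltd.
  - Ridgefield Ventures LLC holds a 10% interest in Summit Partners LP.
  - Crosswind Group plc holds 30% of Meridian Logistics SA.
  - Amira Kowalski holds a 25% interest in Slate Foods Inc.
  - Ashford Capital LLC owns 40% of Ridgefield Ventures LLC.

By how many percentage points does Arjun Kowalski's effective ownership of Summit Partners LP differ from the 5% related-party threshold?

By parent–child attribution (R2), Arjun Kowalski is treated as owning Amira Kowalski's 25% interest in Slate Foods Inc.
Chain via Crosswind Group plc → Meridian Logistics SA → Harbor Media Ltd (R1): 30% × 30% × 90% × 40% = 3.24% of Summit Partners LP.
Chain via Slate Foods Inc. → Ashford Capital LLC → Ridgefield Ventures LLC (R1): 25% × 30% × 40% × 10% = 0.3% of Summit Partners LP.
Aggregating (R3): 3.24% + 0.3% = 3.54%.
3.54% falls short of the 5% threshold by 1.46 percentage points.

1.46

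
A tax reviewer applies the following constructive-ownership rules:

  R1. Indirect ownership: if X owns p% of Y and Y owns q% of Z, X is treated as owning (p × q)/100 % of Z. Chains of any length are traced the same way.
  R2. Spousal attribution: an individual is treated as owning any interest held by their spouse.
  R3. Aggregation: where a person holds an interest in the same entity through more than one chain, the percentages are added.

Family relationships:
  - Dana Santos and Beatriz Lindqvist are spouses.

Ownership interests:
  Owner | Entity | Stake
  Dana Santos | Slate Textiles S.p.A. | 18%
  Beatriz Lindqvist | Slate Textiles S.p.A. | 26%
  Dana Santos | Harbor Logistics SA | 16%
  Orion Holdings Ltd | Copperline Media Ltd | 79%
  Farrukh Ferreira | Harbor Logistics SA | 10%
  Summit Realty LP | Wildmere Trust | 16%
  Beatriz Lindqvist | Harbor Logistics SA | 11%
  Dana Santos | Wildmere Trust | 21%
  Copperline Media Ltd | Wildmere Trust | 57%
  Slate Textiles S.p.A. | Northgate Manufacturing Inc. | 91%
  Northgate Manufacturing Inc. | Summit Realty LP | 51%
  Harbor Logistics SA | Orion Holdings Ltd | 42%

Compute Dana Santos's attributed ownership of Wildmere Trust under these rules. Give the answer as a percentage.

29.373666%

By spousal attribution (R2), Dana Santos is treated as also owning Beatriz Lindqvist's interest in Harbor Logistics SA, giving 16% + 11% = 27%.
By spousal attribution (R2), Dana Santos is treated as also owning Beatriz Lindqvist's interest in Slate Textiles S.p.A, giving 18% + 26% = 44%.
Chain via Harbor Logistics SA → Orion Holdings Ltd → Copperline Media Ltd (R1): 27% × 42% × 79% × 57% = 5.106402% of Wildmere Trust.
Chain via Slate Textiles S.p.A. → Northgate Manufacturing Inc. → Summit Realty LP (R1): 44% × 91% × 51% × 16% = 3.267264% of Wildmere Trust.
Direct interest in Wildmere Trust: 21%.
Aggregating (R3): 5.106402% + 3.267264% + 21% = 29.373666%.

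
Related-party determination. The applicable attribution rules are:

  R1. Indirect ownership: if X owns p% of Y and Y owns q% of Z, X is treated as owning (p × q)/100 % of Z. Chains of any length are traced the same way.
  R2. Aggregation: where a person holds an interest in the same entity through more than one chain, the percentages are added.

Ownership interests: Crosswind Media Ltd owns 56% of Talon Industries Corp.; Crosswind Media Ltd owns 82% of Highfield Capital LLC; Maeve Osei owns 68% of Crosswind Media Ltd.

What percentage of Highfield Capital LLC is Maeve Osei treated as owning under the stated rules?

Chain via Crosswind Media Ltd (R1): 68% × 82% = 55.76% of Highfield Capital LLC.

55.76%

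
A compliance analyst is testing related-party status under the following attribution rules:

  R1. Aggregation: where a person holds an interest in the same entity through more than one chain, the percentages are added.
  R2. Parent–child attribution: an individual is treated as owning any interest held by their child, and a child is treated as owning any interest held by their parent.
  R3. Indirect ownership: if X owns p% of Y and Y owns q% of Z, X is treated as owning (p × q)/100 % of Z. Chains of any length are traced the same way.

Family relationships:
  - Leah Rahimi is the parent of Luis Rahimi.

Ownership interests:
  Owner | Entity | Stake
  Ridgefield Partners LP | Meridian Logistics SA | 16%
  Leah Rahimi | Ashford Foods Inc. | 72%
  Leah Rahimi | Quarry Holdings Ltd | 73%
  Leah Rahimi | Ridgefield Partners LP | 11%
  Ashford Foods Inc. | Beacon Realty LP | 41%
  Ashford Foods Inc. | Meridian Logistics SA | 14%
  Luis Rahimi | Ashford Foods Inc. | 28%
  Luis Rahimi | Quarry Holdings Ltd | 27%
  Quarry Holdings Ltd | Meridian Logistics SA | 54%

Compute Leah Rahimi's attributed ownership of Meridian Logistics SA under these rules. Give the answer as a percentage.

69.76%

By parent–child attribution (R2), Leah Rahimi is treated as also owning Luis Rahimi's interest in Ashford Foods Inc, giving 72% + 28% = 100%.
By parent–child attribution (R2), Leah Rahimi is treated as also owning Luis Rahimi's interest in Quarry Holdings Ltd, giving 73% + 27% = 100%.
Chain via Ridgefield Partners LP (R3): 11% × 16% = 1.76% of Meridian Logistics SA.
Chain via Ashford Foods Inc. (R3): 100% × 14% = 14% of Meridian Logistics SA.
Chain via Quarry Holdings Ltd (R3): 100% × 54% = 54% of Meridian Logistics SA.
Aggregating (R1): 1.76% + 14% + 54% = 69.76%.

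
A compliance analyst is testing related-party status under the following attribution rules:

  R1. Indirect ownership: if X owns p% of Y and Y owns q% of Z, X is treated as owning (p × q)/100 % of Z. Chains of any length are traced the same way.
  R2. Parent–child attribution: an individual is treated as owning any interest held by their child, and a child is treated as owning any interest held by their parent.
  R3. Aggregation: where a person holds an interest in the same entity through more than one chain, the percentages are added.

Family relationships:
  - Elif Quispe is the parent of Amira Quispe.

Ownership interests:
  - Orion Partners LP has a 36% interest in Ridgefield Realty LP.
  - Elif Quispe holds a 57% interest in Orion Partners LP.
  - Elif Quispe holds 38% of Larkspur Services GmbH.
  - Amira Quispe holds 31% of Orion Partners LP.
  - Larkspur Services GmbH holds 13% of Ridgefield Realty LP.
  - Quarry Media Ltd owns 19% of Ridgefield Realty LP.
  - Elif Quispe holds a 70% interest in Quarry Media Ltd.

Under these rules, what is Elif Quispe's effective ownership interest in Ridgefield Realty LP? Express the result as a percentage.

49.92%

By parent–child attribution (R2), Elif Quispe is treated as also owning Amira Quispe's interest in Orion Partners LP, giving 57% + 31% = 88%.
Chain via Larkspur Services GmbH (R1): 38% × 13% = 4.94% of Ridgefield Realty LP.
Chain via Orion Partners LP (R1): 88% × 36% = 31.68% of Ridgefield Realty LP.
Chain via Quarry Media Ltd (R1): 70% × 19% = 13.3% of Ridgefield Realty LP.
Aggregating (R3): 4.94% + 31.68% + 13.3% = 49.92%.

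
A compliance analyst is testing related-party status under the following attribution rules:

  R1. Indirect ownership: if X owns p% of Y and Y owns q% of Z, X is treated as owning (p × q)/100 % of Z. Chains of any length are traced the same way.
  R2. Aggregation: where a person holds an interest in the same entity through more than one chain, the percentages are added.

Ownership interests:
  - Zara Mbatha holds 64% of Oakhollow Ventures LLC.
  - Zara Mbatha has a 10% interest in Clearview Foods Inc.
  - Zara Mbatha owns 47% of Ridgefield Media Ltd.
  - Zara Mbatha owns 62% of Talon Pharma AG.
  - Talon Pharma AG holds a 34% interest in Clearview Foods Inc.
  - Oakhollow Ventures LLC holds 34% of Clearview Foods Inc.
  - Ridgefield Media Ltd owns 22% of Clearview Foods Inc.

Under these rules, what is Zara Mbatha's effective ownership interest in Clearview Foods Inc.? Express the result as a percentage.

Chain via Oakhollow Ventures LLC (R1): 64% × 34% = 21.76% of Clearview Foods Inc.
Chain via Ridgefield Media Ltd (R1): 47% × 22% = 10.34% of Clearview Foods Inc.
Chain via Talon Pharma AG (R1): 62% × 34% = 21.08% of Clearview Foods Inc.
Direct interest in Clearview Foods Inc: 10%.
Aggregating (R2): 21.76% + 10.34% + 21.08% + 10% = 63.18%.

63.18%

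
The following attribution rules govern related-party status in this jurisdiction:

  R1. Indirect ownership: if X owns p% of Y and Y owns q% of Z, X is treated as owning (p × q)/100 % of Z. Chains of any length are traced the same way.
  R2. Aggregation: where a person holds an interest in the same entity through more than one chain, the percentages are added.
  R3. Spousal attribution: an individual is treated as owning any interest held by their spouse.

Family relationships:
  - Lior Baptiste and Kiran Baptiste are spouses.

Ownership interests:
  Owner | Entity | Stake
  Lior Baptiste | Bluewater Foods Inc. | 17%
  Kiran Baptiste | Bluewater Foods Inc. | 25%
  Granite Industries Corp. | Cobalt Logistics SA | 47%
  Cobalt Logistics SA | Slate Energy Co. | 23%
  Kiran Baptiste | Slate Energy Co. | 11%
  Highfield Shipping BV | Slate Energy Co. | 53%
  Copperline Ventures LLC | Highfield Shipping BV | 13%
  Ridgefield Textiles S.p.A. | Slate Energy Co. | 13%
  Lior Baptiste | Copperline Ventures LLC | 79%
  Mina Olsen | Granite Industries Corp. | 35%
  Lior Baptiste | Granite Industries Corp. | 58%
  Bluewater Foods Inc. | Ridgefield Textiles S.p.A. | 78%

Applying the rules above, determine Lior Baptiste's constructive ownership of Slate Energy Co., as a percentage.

26.9717%

By spousal attribution (R3), Lior Baptiste is treated as also owning Kiran Baptiste's interest in Bluewater Foods Inc, giving 17% + 25% = 42%.
By spousal attribution (R3), Lior Baptiste is treated as owning Kiran Baptiste's 11% interest in Slate Energy Co.
Chain via Copperline Ventures LLC → Highfield Shipping BV (R1): 79% × 13% × 53% = 5.4431% of Slate Energy Co.
Chain via Granite Industries Corp. → Cobalt Logistics SA (R1): 58% × 47% × 23% = 6.2698% of Slate Energy Co.
Chain via Bluewater Foods Inc. → Ridgefield Textiles S.p.A. (R1): 42% × 78% × 13% = 4.2588% of Slate Energy Co.
Direct interest in Slate Energy Co: 11%.
Aggregating (R2): 5.4431% + 6.2698% + 4.2588% + 11% = 26.9717%.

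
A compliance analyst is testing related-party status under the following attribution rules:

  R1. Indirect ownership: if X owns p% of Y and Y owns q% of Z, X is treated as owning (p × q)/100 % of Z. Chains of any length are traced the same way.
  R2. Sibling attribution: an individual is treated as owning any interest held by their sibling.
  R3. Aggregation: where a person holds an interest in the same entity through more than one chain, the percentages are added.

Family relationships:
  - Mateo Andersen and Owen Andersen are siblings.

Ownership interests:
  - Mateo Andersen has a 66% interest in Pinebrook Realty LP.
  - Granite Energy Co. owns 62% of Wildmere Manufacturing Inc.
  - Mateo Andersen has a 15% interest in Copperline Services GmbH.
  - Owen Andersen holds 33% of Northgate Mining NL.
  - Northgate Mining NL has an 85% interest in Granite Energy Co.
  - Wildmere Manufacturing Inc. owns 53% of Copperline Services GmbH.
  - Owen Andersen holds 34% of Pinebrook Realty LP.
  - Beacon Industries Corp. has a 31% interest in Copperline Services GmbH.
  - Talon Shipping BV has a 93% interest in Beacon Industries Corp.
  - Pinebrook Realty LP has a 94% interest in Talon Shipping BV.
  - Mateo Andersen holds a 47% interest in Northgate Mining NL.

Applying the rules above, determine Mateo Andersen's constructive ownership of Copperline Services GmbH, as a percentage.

64.445%

By sibling attribution (R2), Mateo Andersen is treated as also owning Owen Andersen's interest in Pinebrook Realty LP, giving 66% + 34% = 100%.
By sibling attribution (R2), Mateo Andersen is treated as also owning Owen Andersen's interest in Northgate Mining NL, giving 47% + 33% = 80%.
Chain via Pinebrook Realty LP → Talon Shipping BV → Beacon Industries Corp. (R1): 100% × 94% × 93% × 31% = 27.1002% of Copperline Services GmbH.
Chain via Northgate Mining NL → Granite Energy Co. → Wildmere Manufacturing Inc. (R1): 80% × 85% × 62% × 53% = 22.3448% of Copperline Services GmbH.
Direct interest in Copperline Services GmbH: 15%.
Aggregating (R3): 27.1002% + 22.3448% + 15% = 64.445%.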